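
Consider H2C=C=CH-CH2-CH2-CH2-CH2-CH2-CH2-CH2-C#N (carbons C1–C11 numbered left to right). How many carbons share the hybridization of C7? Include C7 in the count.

7

C7 is sp3 (only σ bonds).
C1: sp2
C2: sp
C3: sp2
C4: sp3 ✓
C5: sp3 ✓
C6: sp3 ✓
C7: sp3 ✓
C8: sp3 ✓
C9: sp3 ✓
C10: sp3 ✓
C11: sp
7 carbons are sp3.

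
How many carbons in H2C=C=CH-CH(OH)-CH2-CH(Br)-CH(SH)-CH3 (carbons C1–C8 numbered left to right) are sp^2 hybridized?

C1: sp2 ✓
C2: sp
C3: sp2 ✓
C4: sp3
C5: sp3
C6: sp3
C7: sp3
C8: sp3
C1, C3 → 2 sp2 carbons.

2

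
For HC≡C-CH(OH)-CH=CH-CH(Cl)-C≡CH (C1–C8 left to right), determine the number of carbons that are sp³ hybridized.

2

C1: sp
C2: sp
C3: sp3 ✓
C4: sp2
C5: sp2
C6: sp3 ✓
C7: sp
C8: sp
C3, C6 → 2 sp3 carbons.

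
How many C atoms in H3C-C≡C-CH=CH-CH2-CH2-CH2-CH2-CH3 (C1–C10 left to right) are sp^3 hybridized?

6

C1: sp3 ✓
C2: sp
C3: sp
C4: sp2
C5: sp2
C6: sp3 ✓
C7: sp3 ✓
C8: sp3 ✓
C9: sp3 ✓
C10: sp3 ✓
C1, C6, C7, C8, C9, C10 → 6 sp3 carbons.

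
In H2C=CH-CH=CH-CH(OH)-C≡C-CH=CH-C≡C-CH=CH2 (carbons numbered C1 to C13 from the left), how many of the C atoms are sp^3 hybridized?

1

C1: sp2
C2: sp2
C3: sp2
C4: sp2
C5: sp3 ✓
C6: sp
C7: sp
C8: sp2
C9: sp2
C10: sp
C11: sp
C12: sp2
C13: sp2
C5 → 1 sp3 carbon.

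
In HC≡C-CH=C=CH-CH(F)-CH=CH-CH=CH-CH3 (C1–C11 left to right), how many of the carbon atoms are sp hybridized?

C1: sp ✓
C2: sp ✓
C3: sp2
C4: sp ✓
C5: sp2
C6: sp3
C7: sp2
C8: sp2
C9: sp2
C10: sp2
C11: sp3
C1, C2, C4 → 3 sp carbons.

3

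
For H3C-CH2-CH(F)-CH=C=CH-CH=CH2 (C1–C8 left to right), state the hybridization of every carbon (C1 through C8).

C1 — 4 σ bonds. Steric number 4, so sp3.
C2: 4 σ bonds; 4 regions of electron density → sp3.
C3 is sp3: 4 σ bonds, 4 electron-density regions.
C4 (3 σ bonds, plus one π bond) has steric number 3: sp2.
C5 — 2 σ bonds, plus two π bonds. Steric number 2, so sp.
C6 (3 σ bonds, plus one π bond) has steric number 3: sp2.
C7 is sp2: 3 σ bonds, plus one π bond, 3 electron-density regions.
C8 is sp2: 3 σ bonds, plus one π bond, 3 electron-density regions.

C1 sp3, C2 sp3, C3 sp3, C4 sp2, C5 sp, C6 sp2, C7 sp2, C8 sp2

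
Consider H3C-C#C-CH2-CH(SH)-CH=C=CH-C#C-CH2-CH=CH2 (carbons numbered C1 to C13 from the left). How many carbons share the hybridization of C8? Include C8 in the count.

C8 is sp2 (one π bond).
C1: sp3
C2: sp
C3: sp
C4: sp3
C5: sp3
C6: sp2 ✓
C7: sp
C8: sp2 ✓
C9: sp
C10: sp
C11: sp3
C12: sp2 ✓
C13: sp2 ✓
4 carbons are sp2.

4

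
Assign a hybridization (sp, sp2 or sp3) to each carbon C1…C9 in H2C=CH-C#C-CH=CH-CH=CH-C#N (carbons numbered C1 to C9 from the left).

C1 sp2, C2 sp2, C3 sp, C4 sp, C5 sp2, C6 sp2, C7 sp2, C8 sp2, C9 sp

C1 — 3 σ bonds, plus one π bond. Steric number 3, so sp2.
C2 is sp2: 3 σ bonds, plus one π bond, 3 electron-density regions.
C3 has 2 σ bonds, plus two π bonds: steric number 2 → sp.
C4 (2 σ bonds, plus two π bonds) has steric number 2: sp.
C5 has 3 σ bonds, plus one π bond: steric number 3 → sp2.
C6 (3 σ bonds, plus one π bond) has steric number 3: sp2.
C7: 3 σ bonds, plus one π bond — 3 electron domains, sp2.
C8 has 3 σ bonds, plus one π bond: steric number 3 → sp2.
C9: 2 σ bonds, plus two π bonds — 2 electron domains, sp.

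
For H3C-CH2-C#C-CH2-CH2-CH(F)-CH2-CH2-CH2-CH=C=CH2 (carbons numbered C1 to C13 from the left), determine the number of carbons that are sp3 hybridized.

C1: sp3 ✓
C2: sp3 ✓
C3: sp
C4: sp
C5: sp3 ✓
C6: sp3 ✓
C7: sp3 ✓
C8: sp3 ✓
C9: sp3 ✓
C10: sp3 ✓
C11: sp2
C12: sp
C13: sp2
C1, C2, C5, C6, C7, C8, C9, C10 → 8 sp3 carbons.

8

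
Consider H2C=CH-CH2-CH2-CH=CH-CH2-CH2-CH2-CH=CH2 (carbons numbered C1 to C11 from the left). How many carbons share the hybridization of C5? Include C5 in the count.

C5 is sp2 (one π bond).
C1: sp2 ✓
C2: sp2 ✓
C3: sp3
C4: sp3
C5: sp2 ✓
C6: sp2 ✓
C7: sp3
C8: sp3
C9: sp3
C10: sp2 ✓
C11: sp2 ✓
6 carbons are sp2.

6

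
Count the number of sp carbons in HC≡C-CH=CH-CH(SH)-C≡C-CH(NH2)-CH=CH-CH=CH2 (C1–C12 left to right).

C1: sp ✓
C2: sp ✓
C3: sp2
C4: sp2
C5: sp3
C6: sp ✓
C7: sp ✓
C8: sp3
C9: sp2
C10: sp2
C11: sp2
C12: sp2
C1, C2, C6, C7 → 4 sp carbons.

4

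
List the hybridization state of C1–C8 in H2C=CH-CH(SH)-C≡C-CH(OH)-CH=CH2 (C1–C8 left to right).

C1 sp2, C2 sp2, C3 sp3, C4 sp, C5 sp, C6 sp3, C7 sp2, C8 sp2

C1 (3 σ bonds, plus one π bond) has steric number 3: sp2.
C2 carries 3 σ bonds, plus one π bond, giving a steric number of 3, so it is sp2.
C3 is sp3: 4 σ bonds, 4 electron-density regions.
C4 carries 2 σ bonds, plus two π bonds, giving a steric number of 2, so it is sp.
C5 is sp: 2 σ bonds, plus two π bonds, 2 electron-density regions.
C6: 4 σ bonds — 4 electron domains, sp3.
C7 — 3 σ bonds, plus one π bond. Steric number 3, so sp2.
C8 is sp2: 3 σ bonds, plus one π bond, 3 electron-density regions.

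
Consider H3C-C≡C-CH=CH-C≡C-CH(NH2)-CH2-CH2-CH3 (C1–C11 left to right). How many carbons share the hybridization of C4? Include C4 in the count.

C4 is sp2 (one π bond).
C1: sp3
C2: sp
C3: sp
C4: sp2 ✓
C5: sp2 ✓
C6: sp
C7: sp
C8: sp3
C9: sp3
C10: sp3
C11: sp3
2 carbons are sp2.

2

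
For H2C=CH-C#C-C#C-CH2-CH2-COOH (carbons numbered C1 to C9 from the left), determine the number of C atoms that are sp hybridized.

4

C1: sp2
C2: sp2
C3: sp ✓
C4: sp ✓
C5: sp ✓
C6: sp ✓
C7: sp3
C8: sp3
C9: sp2
C3, C4, C5, C6 → 4 sp carbons.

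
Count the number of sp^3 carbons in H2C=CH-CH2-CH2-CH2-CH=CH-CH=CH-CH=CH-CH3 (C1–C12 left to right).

C1: sp2
C2: sp2
C3: sp3 ✓
C4: sp3 ✓
C5: sp3 ✓
C6: sp2
C7: sp2
C8: sp2
C9: sp2
C10: sp2
C11: sp2
C12: sp3 ✓
C3, C4, C5, C12 → 4 sp3 carbons.

4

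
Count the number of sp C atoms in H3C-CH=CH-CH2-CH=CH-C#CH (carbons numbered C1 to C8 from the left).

2

C1: sp3
C2: sp2
C3: sp2
C4: sp3
C5: sp2
C6: sp2
C7: sp ✓
C8: sp ✓
C7, C8 → 2 sp carbons.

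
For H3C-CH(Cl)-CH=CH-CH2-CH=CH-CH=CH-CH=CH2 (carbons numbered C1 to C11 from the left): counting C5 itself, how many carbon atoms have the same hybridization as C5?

3

C5 is sp3 (only σ bonds).
C1: sp3 ✓
C2: sp3 ✓
C3: sp2
C4: sp2
C5: sp3 ✓
C6: sp2
C7: sp2
C8: sp2
C9: sp2
C10: sp2
C11: sp2
3 carbons are sp3.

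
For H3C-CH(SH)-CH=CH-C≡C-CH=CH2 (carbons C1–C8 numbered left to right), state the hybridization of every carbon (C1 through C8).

C1 sp3, C2 sp3, C3 sp2, C4 sp2, C5 sp, C6 sp, C7 sp2, C8 sp2

C1 is sp3: 4 σ bonds, 4 electron-density regions.
C2 — 4 σ bonds. Steric number 4, so sp3.
C3: 3 σ bonds, plus one π bond — 3 electron domains, sp2.
C4: 3 σ bonds, plus one π bond — 3 electron domains, sp2.
C5: 2 σ bonds, plus two π bonds; 2 regions of electron density → sp.
C6: 2 σ bonds, plus two π bonds; 2 regions of electron density → sp.
C7 carries 3 σ bonds, plus one π bond, giving a steric number of 3, so it is sp2.
C8: 3 σ bonds, plus one π bond; 3 regions of electron density → sp2.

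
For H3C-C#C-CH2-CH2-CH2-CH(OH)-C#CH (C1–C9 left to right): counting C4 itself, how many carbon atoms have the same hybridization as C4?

5

C4 is sp3 (only σ bonds).
C1: sp3 ✓
C2: sp
C3: sp
C4: sp3 ✓
C5: sp3 ✓
C6: sp3 ✓
C7: sp3 ✓
C8: sp
C9: sp
5 carbons are sp3.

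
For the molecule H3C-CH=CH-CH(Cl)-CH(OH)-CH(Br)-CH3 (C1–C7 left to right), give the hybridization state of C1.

sp^3

C1 (4 σ bonds) has steric number 4: sp3.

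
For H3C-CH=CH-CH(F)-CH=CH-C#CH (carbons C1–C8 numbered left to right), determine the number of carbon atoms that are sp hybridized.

C1: sp3
C2: sp2
C3: sp2
C4: sp3
C5: sp2
C6: sp2
C7: sp ✓
C8: sp ✓
C7, C8 → 2 sp carbons.

2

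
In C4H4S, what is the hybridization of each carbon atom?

sp2

Each carbon atom (3 σ bonds, plus one π bond) has steric number 3: sp2.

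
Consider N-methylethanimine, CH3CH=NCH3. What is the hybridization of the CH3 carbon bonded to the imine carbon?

sp³

The CH3 carbon bonded to the imine carbon: 4 σ bonds — 4 electron domains, sp3.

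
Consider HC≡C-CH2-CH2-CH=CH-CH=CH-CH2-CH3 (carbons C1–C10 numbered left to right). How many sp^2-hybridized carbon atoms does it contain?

4

C1: sp
C2: sp
C3: sp3
C4: sp3
C5: sp2 ✓
C6: sp2 ✓
C7: sp2 ✓
C8: sp2 ✓
C9: sp3
C10: sp3
C5, C6, C7, C8 → 4 sp2 carbons.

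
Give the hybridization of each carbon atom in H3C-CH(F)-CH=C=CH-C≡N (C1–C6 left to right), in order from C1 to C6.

C1: 4 σ bonds; 4 regions of electron density → sp3.
C2 carries 4 σ bonds, giving a steric number of 4, so it is sp3.
C3 is sp2: 3 σ bonds, plus one π bond, 3 electron-density regions.
C4 is sp: 2 σ bonds, plus two π bonds, 2 electron-density regions.
C5 is sp2: 3 σ bonds, plus one π bond, 3 electron-density regions.
C6 — 2 σ bonds, plus two π bonds. Steric number 2, so sp.

C1 sp3, C2 sp3, C3 sp2, C4 sp, C5 sp2, C6 sp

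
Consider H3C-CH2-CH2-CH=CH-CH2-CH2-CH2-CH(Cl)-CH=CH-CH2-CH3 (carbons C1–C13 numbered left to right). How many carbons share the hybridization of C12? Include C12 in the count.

C12 is sp3 (only σ bonds).
C1: sp3 ✓
C2: sp3 ✓
C3: sp3 ✓
C4: sp2
C5: sp2
C6: sp3 ✓
C7: sp3 ✓
C8: sp3 ✓
C9: sp3 ✓
C10: sp2
C11: sp2
C12: sp3 ✓
C13: sp3 ✓
9 carbons are sp3.

9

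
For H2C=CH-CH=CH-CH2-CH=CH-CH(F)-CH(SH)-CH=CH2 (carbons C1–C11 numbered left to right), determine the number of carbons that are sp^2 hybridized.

C1: sp2 ✓
C2: sp2 ✓
C3: sp2 ✓
C4: sp2 ✓
C5: sp3
C6: sp2 ✓
C7: sp2 ✓
C8: sp3
C9: sp3
C10: sp2 ✓
C11: sp2 ✓
C1, C2, C3, C4, C6, C7, C10, C11 → 8 sp2 carbons.

8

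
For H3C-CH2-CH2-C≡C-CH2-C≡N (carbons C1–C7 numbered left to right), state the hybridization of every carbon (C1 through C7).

C1 sp3, C2 sp3, C3 sp3, C4 sp, C5 sp, C6 sp3, C7 sp

C1 (4 σ bonds) has steric number 4: sp3.
C2 (4 σ bonds) has steric number 4: sp3.
C3 is sp3: 4 σ bonds, 4 electron-density regions.
C4 carries 2 σ bonds, plus two π bonds, giving a steric number of 2, so it is sp.
C5 has 2 σ bonds, plus two π bonds: steric number 2 → sp.
C6 carries 4 σ bonds, giving a steric number of 4, so it is sp3.
C7: 2 σ bonds, plus two π bonds — 2 electron domains, sp.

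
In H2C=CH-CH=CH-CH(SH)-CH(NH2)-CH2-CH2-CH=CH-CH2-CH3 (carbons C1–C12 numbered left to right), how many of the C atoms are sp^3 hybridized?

C1: sp2
C2: sp2
C3: sp2
C4: sp2
C5: sp3 ✓
C6: sp3 ✓
C7: sp3 ✓
C8: sp3 ✓
C9: sp2
C10: sp2
C11: sp3 ✓
C12: sp3 ✓
C5, C6, C7, C8, C11, C12 → 6 sp3 carbons.

6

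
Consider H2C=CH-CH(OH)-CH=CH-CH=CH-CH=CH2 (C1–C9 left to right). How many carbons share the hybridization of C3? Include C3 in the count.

1

C3 is sp3 (only σ bonds).
C1: sp2
C2: sp2
C3: sp3 ✓
C4: sp2
C5: sp2
C6: sp2
C7: sp2
C8: sp2
C9: sp2
1 carbon is sp3.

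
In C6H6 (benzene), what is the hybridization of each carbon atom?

Every ring carbon has three σ bonds and contributes one p electron to the aromatic π system.

sp2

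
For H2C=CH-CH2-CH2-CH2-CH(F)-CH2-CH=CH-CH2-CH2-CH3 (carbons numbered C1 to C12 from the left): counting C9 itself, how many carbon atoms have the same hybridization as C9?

4

C9 is sp2 (one π bond).
C1: sp2 ✓
C2: sp2 ✓
C3: sp3
C4: sp3
C5: sp3
C6: sp3
C7: sp3
C8: sp2 ✓
C9: sp2 ✓
C10: sp3
C11: sp3
C12: sp3
4 carbons are sp2.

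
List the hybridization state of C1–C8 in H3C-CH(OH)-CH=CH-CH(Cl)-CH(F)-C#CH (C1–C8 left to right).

C1 (4 σ bonds) has steric number 4: sp3.
C2 is sp3: 4 σ bonds, 4 electron-density regions.
C3 carries 3 σ bonds, plus one π bond, giving a steric number of 3, so it is sp2.
C4 has 3 σ bonds, plus one π bond: steric number 3 → sp2.
C5 has 4 σ bonds: steric number 4 → sp3.
C6 (4 σ bonds) has steric number 4: sp3.
C7: 2 σ bonds, plus two π bonds — 2 electron domains, sp.
C8 — 2 σ bonds, plus two π bonds. Steric number 2, so sp.

C1 sp3, C2 sp3, C3 sp2, C4 sp2, C5 sp3, C6 sp3, C7 sp, C8 sp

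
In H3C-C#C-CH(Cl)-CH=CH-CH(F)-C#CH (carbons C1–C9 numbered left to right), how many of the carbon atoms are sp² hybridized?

C1: sp3
C2: sp
C3: sp
C4: sp3
C5: sp2 ✓
C6: sp2 ✓
C7: sp3
C8: sp
C9: sp
C5, C6 → 2 sp2 carbons.

2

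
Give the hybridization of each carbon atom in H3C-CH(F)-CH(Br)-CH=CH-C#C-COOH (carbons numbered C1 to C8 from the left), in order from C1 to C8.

C1 sp3, C2 sp3, C3 sp3, C4 sp2, C5 sp2, C6 sp, C7 sp, C8 sp2

C1 — 4 σ bonds. Steric number 4, so sp3.
C2 (4 σ bonds) has steric number 4: sp3.
C3: 4 σ bonds — 4 electron domains, sp3.
C4 carries 3 σ bonds, plus one π bond, giving a steric number of 3, so it is sp2.
C5 — 3 σ bonds, plus one π bond. Steric number 3, so sp2.
C6 — 2 σ bonds, plus two π bonds. Steric number 2, so sp.
C7 is sp: 2 σ bonds, plus two π bonds, 2 electron-density regions.
C8 has 3 σ bonds, plus one π bond: steric number 3 → sp2.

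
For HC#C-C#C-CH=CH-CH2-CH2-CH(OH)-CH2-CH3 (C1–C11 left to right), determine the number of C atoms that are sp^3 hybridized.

C1: sp
C2: sp
C3: sp
C4: sp
C5: sp2
C6: sp2
C7: sp3 ✓
C8: sp3 ✓
C9: sp3 ✓
C10: sp3 ✓
C11: sp3 ✓
C7, C8, C9, C10, C11 → 5 sp3 carbons.

5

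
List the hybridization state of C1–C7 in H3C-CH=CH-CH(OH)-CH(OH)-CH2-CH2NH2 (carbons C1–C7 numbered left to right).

C1 carries 4 σ bonds, giving a steric number of 4, so it is sp3.
C2: 3 σ bonds, plus one π bond; 3 regions of electron density → sp2.
C3: 3 σ bonds, plus one π bond — 3 electron domains, sp2.
C4: 4 σ bonds; 4 regions of electron density → sp3.
C5 (4 σ bonds) has steric number 4: sp3.
C6 carries 4 σ bonds, giving a steric number of 4, so it is sp3.
C7 is sp3: 4 σ bonds, 4 electron-density regions.

C1 sp3, C2 sp2, C3 sp2, C4 sp3, C5 sp3, C6 sp3, C7 sp3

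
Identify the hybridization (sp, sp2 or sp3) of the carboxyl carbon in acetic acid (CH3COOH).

The carboxyl carbon: 3 σ bonds, plus one π bond — 3 electron domains, sp2.

sp2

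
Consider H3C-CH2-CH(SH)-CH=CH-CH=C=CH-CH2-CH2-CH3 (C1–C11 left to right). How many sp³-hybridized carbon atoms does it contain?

6

C1: sp3 ✓
C2: sp3 ✓
C3: sp3 ✓
C4: sp2
C5: sp2
C6: sp2
C7: sp
C8: sp2
C9: sp3 ✓
C10: sp3 ✓
C11: sp3 ✓
C1, C2, C3, C9, C10, C11 → 6 sp3 carbons.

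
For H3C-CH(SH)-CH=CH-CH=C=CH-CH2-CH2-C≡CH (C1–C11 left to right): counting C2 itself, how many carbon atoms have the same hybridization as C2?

C2 is sp3 (only σ bonds).
C1: sp3 ✓
C2: sp3 ✓
C3: sp2
C4: sp2
C5: sp2
C6: sp
C7: sp2
C8: sp3 ✓
C9: sp3 ✓
C10: sp
C11: sp
4 carbons are sp3.

4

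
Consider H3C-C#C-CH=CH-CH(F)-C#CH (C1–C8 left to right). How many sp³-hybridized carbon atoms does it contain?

2

C1: sp3 ✓
C2: sp
C3: sp
C4: sp2
C5: sp2
C6: sp3 ✓
C7: sp
C8: sp
C1, C6 → 2 sp3 carbons.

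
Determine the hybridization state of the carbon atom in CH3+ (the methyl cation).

Three σ bonds to H, empty p orbital → sp2, trigonal planar.

sp²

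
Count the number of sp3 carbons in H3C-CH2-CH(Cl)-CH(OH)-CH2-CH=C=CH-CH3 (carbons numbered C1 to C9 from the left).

C1: sp3 ✓
C2: sp3 ✓
C3: sp3 ✓
C4: sp3 ✓
C5: sp3 ✓
C6: sp2
C7: sp
C8: sp2
C9: sp3 ✓
C1, C2, C3, C4, C5, C9 → 6 sp3 carbons.

6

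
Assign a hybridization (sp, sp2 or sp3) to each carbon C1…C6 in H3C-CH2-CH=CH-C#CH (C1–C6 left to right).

C1: 4 σ bonds — 4 electron domains, sp3.
C2 carries 4 σ bonds, giving a steric number of 4, so it is sp3.
C3: 3 σ bonds, plus one π bond — 3 electron domains, sp2.
C4: 3 σ bonds, plus one π bond — 3 electron domains, sp2.
C5 (2 σ bonds, plus two π bonds) has steric number 2: sp.
C6 — 2 σ bonds, plus two π bonds. Steric number 2, so sp.

C1 sp3, C2 sp3, C3 sp2, C4 sp2, C5 sp, C6 sp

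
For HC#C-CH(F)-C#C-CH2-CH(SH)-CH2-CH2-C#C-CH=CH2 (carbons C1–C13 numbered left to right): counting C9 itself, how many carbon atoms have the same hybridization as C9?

5

C9 is sp3 (only σ bonds).
C1: sp
C2: sp
C3: sp3 ✓
C4: sp
C5: sp
C6: sp3 ✓
C7: sp3 ✓
C8: sp3 ✓
C9: sp3 ✓
C10: sp
C11: sp
C12: sp2
C13: sp2
5 carbons are sp3.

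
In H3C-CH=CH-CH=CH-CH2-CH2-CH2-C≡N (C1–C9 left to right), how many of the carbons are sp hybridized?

C1: sp3
C2: sp2
C3: sp2
C4: sp2
C5: sp2
C6: sp3
C7: sp3
C8: sp3
C9: sp ✓
C9 → 1 sp carbon.

1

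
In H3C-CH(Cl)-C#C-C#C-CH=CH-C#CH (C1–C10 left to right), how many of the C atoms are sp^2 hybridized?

2

C1: sp3
C2: sp3
C3: sp
C4: sp
C5: sp
C6: sp
C7: sp2 ✓
C8: sp2 ✓
C9: sp
C10: sp
C7, C8 → 2 sp2 carbons.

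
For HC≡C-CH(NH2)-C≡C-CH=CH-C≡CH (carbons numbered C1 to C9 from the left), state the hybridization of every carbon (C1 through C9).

C1 sp, C2 sp, C3 sp3, C4 sp, C5 sp, C6 sp2, C7 sp2, C8 sp, C9 sp

C1: 2 σ bonds, plus two π bonds — 2 electron domains, sp.
C2: 2 σ bonds, plus two π bonds; 2 regions of electron density → sp.
C3: 4 σ bonds; 4 regions of electron density → sp3.
C4 — 2 σ bonds, plus two π bonds. Steric number 2, so sp.
C5 — 2 σ bonds, plus two π bonds. Steric number 2, so sp.
C6 has 3 σ bonds, plus one π bond: steric number 3 → sp2.
C7: 3 σ bonds, plus one π bond; 3 regions of electron density → sp2.
C8 (2 σ bonds, plus two π bonds) has steric number 2: sp.
C9 has 2 σ bonds, plus two π bonds: steric number 2 → sp.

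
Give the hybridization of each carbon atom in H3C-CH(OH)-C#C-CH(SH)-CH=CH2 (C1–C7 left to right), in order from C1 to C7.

C1 sp3, C2 sp3, C3 sp, C4 sp, C5 sp3, C6 sp2, C7 sp2

C1 (4 σ bonds) has steric number 4: sp3.
C2 has 4 σ bonds: steric number 4 → sp3.
C3 (2 σ bonds, plus two π bonds) has steric number 2: sp.
C4 carries 2 σ bonds, plus two π bonds, giving a steric number of 2, so it is sp.
C5 (4 σ bonds) has steric number 4: sp3.
C6 has 3 σ bonds, plus one π bond: steric number 3 → sp2.
C7 — 3 σ bonds, plus one π bond. Steric number 3, so sp2.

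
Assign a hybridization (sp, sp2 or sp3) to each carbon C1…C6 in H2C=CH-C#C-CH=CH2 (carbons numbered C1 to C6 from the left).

C1: 3 σ bonds, plus one π bond; 3 regions of electron density → sp2.
C2 carries 3 σ bonds, plus one π bond, giving a steric number of 3, so it is sp2.
C3 (2 σ bonds, plus two π bonds) has steric number 2: sp.
C4: 2 σ bonds, plus two π bonds — 2 electron domains, sp.
C5 is sp2: 3 σ bonds, plus one π bond, 3 electron-density regions.
C6 has 3 σ bonds, plus one π bond: steric number 3 → sp2.

C1 sp2, C2 sp2, C3 sp, C4 sp, C5 sp2, C6 sp2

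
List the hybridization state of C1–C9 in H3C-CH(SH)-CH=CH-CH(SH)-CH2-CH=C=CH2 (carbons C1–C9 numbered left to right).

C1 is sp3: 4 σ bonds, 4 electron-density regions.
C2 has 4 σ bonds: steric number 4 → sp3.
C3 carries 3 σ bonds, plus one π bond, giving a steric number of 3, so it is sp2.
C4: 3 σ bonds, plus one π bond; 3 regions of electron density → sp2.
C5 — 4 σ bonds. Steric number 4, so sp3.
C6: 4 σ bonds; 4 regions of electron density → sp3.
C7: 3 σ bonds, plus one π bond — 3 electron domains, sp2.
C8 — 2 σ bonds, plus two π bonds. Steric number 2, so sp.
C9 has 3 σ bonds, plus one π bond: steric number 3 → sp2.

C1 sp3, C2 sp3, C3 sp2, C4 sp2, C5 sp3, C6 sp3, C7 sp2, C8 sp, C9 sp2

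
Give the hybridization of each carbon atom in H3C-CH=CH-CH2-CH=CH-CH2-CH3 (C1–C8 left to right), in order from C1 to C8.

C1 sp3, C2 sp2, C3 sp2, C4 sp3, C5 sp2, C6 sp2, C7 sp3, C8 sp3

C1: 4 σ bonds; 4 regions of electron density → sp3.
C2 is sp2: 3 σ bonds, plus one π bond, 3 electron-density regions.
C3 is sp2: 3 σ bonds, plus one π bond, 3 electron-density regions.
C4 has 4 σ bonds: steric number 4 → sp3.
C5 is sp2: 3 σ bonds, plus one π bond, 3 electron-density regions.
C6: 3 σ bonds, plus one π bond; 3 regions of electron density → sp2.
C7 is sp3: 4 σ bonds, 4 electron-density regions.
C8 has 4 σ bonds: steric number 4 → sp3.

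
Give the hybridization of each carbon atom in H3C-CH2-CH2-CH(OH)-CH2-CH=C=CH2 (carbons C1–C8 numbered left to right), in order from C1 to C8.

C1 sp3, C2 sp3, C3 sp3, C4 sp3, C5 sp3, C6 sp2, C7 sp, C8 sp2

C1: 4 σ bonds; 4 regions of electron density → sp3.
C2 has 4 σ bonds: steric number 4 → sp3.
C3 is sp3: 4 σ bonds, 4 electron-density regions.
C4: 4 σ bonds — 4 electron domains, sp3.
C5: 4 σ bonds — 4 electron domains, sp3.
C6 has 3 σ bonds, plus one π bond: steric number 3 → sp2.
C7 (2 σ bonds, plus two π bonds) has steric number 2: sp.
C8: 3 σ bonds, plus one π bond — 3 electron domains, sp2.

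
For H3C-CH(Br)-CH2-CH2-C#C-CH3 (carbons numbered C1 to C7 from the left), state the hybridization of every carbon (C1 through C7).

C1 sp3, C2 sp3, C3 sp3, C4 sp3, C5 sp, C6 sp, C7 sp3

C1 is sp3: 4 σ bonds, 4 electron-density regions.
C2 has 4 σ bonds: steric number 4 → sp3.
C3 is sp3: 4 σ bonds, 4 electron-density regions.
C4 carries 4 σ bonds, giving a steric number of 4, so it is sp3.
C5 carries 2 σ bonds, plus two π bonds, giving a steric number of 2, so it is sp.
C6 (2 σ bonds, plus two π bonds) has steric number 2: sp.
C7 — 4 σ bonds. Steric number 4, so sp3.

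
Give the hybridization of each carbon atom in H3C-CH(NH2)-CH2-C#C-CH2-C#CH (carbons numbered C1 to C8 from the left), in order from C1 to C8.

C1 sp3, C2 sp3, C3 sp3, C4 sp, C5 sp, C6 sp3, C7 sp, C8 sp

C1 is sp3: 4 σ bonds, 4 electron-density regions.
C2 (4 σ bonds) has steric number 4: sp3.
C3 — 4 σ bonds. Steric number 4, so sp3.
C4 carries 2 σ bonds, plus two π bonds, giving a steric number of 2, so it is sp.
C5 has 2 σ bonds, plus two π bonds: steric number 2 → sp.
C6: 4 σ bonds — 4 electron domains, sp3.
C7 carries 2 σ bonds, plus two π bonds, giving a steric number of 2, so it is sp.
C8 carries 2 σ bonds, plus two π bonds, giving a steric number of 2, so it is sp.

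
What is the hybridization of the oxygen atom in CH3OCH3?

sp^3

Two σ bonds + two lone pairs = steric number 4 → sp3.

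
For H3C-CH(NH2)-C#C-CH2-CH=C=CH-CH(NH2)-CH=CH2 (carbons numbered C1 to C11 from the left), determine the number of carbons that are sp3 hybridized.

C1: sp3 ✓
C2: sp3 ✓
C3: sp
C4: sp
C5: sp3 ✓
C6: sp2
C7: sp
C8: sp2
C9: sp3 ✓
C10: sp2
C11: sp2
C1, C2, C5, C9 → 4 sp3 carbons.

4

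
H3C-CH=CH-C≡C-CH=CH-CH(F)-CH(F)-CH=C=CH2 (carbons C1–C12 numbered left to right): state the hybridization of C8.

sp^3

C8: 4 σ bonds; 4 regions of electron density → sp3.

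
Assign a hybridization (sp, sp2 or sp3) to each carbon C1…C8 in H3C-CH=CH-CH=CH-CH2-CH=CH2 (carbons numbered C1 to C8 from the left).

C1: 4 σ bonds — 4 electron domains, sp3.
C2 is sp2: 3 σ bonds, plus one π bond, 3 electron-density regions.
C3 (3 σ bonds, plus one π bond) has steric number 3: sp2.
C4 carries 3 σ bonds, plus one π bond, giving a steric number of 3, so it is sp2.
C5 (3 σ bonds, plus one π bond) has steric number 3: sp2.
C6 is sp3: 4 σ bonds, 4 electron-density regions.
C7: 3 σ bonds, plus one π bond — 3 electron domains, sp2.
C8 has 3 σ bonds, plus one π bond: steric number 3 → sp2.

C1 sp3, C2 sp2, C3 sp2, C4 sp2, C5 sp2, C6 sp3, C7 sp2, C8 sp2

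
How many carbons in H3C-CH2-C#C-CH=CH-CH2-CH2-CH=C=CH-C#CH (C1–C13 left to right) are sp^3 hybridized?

4

C1: sp3 ✓
C2: sp3 ✓
C3: sp
C4: sp
C5: sp2
C6: sp2
C7: sp3 ✓
C8: sp3 ✓
C9: sp2
C10: sp
C11: sp2
C12: sp
C13: sp
C1, C2, C7, C8 → 4 sp3 carbons.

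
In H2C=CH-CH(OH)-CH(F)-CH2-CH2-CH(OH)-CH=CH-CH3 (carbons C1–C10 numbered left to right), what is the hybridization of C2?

sp^2

C2: 3 σ bonds, plus one π bond — 3 electron domains, sp2.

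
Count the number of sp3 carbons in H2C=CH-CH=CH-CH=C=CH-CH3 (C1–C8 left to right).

1

C1: sp2
C2: sp2
C3: sp2
C4: sp2
C5: sp2
C6: sp
C7: sp2
C8: sp3 ✓
C8 → 1 sp3 carbon.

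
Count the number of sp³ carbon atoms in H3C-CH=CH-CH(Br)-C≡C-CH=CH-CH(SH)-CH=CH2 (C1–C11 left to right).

C1: sp3 ✓
C2: sp2
C3: sp2
C4: sp3 ✓
C5: sp
C6: sp
C7: sp2
C8: sp2
C9: sp3 ✓
C10: sp2
C11: sp2
C1, C4, C9 → 3 sp3 carbons.

3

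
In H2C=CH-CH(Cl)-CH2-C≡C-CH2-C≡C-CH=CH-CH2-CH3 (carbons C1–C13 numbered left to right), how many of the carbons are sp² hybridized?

4

C1: sp2 ✓
C2: sp2 ✓
C3: sp3
C4: sp3
C5: sp
C6: sp
C7: sp3
C8: sp
C9: sp
C10: sp2 ✓
C11: sp2 ✓
C12: sp3
C13: sp3
C1, C2, C10, C11 → 4 sp2 carbons.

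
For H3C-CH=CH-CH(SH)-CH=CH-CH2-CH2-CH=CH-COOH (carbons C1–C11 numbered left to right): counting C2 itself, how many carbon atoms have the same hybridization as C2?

7

C2 is sp2 (one π bond).
C1: sp3
C2: sp2 ✓
C3: sp2 ✓
C4: sp3
C5: sp2 ✓
C6: sp2 ✓
C7: sp3
C8: sp3
C9: sp2 ✓
C10: sp2 ✓
C11: sp2 ✓
7 carbons are sp2.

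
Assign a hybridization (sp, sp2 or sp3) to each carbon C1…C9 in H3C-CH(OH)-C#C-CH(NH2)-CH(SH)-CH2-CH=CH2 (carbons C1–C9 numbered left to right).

C1: 4 σ bonds; 4 regions of electron density → sp3.
C2 — 4 σ bonds. Steric number 4, so sp3.
C3: 2 σ bonds, plus two π bonds — 2 electron domains, sp.
C4: 2 σ bonds, plus two π bonds — 2 electron domains, sp.
C5: 4 σ bonds — 4 electron domains, sp3.
C6: 4 σ bonds — 4 electron domains, sp3.
C7 has 4 σ bonds: steric number 4 → sp3.
C8 — 3 σ bonds, plus one π bond. Steric number 3, so sp2.
C9 — 3 σ bonds, plus one π bond. Steric number 3, so sp2.

C1 sp3, C2 sp3, C3 sp, C4 sp, C5 sp3, C6 sp3, C7 sp3, C8 sp2, C9 sp2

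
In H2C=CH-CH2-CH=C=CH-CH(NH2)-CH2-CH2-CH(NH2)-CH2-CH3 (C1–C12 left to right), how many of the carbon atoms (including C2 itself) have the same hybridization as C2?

4

C2 is sp2 (one π bond).
C1: sp2 ✓
C2: sp2 ✓
C3: sp3
C4: sp2 ✓
C5: sp
C6: sp2 ✓
C7: sp3
C8: sp3
C9: sp3
C10: sp3
C11: sp3
C12: sp3
4 carbons are sp2.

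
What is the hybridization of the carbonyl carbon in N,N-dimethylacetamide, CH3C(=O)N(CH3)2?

The carbonyl carbon — 3 σ bonds, plus one π bond. Steric number 3, so sp2.

sp^2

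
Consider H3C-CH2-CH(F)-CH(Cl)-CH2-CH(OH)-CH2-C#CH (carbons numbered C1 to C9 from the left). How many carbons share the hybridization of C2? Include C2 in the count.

7

C2 is sp3 (only σ bonds).
C1: sp3 ✓
C2: sp3 ✓
C3: sp3 ✓
C4: sp3 ✓
C5: sp3 ✓
C6: sp3 ✓
C7: sp3 ✓
C8: sp
C9: sp
7 carbons are sp3.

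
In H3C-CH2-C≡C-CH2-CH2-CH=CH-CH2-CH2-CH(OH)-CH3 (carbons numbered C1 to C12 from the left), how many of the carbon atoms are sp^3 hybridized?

C1: sp3 ✓
C2: sp3 ✓
C3: sp
C4: sp
C5: sp3 ✓
C6: sp3 ✓
C7: sp2
C8: sp2
C9: sp3 ✓
C10: sp3 ✓
C11: sp3 ✓
C12: sp3 ✓
C1, C2, C5, C6, C9, C10, C11, C12 → 8 sp3 carbons.

8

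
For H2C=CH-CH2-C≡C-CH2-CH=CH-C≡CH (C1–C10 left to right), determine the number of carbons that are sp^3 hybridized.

2

C1: sp2
C2: sp2
C3: sp3 ✓
C4: sp
C5: sp
C6: sp3 ✓
C7: sp2
C8: sp2
C9: sp
C10: sp
C3, C6 → 2 sp3 carbons.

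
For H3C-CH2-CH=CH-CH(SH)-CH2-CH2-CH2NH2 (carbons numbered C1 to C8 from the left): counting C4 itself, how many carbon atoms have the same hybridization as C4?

C4 is sp2 (one π bond).
C1: sp3
C2: sp3
C3: sp2 ✓
C4: sp2 ✓
C5: sp3
C6: sp3
C7: sp3
C8: sp3
2 carbons are sp2.

2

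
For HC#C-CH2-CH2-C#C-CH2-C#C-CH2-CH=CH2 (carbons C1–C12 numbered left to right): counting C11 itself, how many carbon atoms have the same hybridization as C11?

2

C11 is sp2 (one π bond).
C1: sp
C2: sp
C3: sp3
C4: sp3
C5: sp
C6: sp
C7: sp3
C8: sp
C9: sp
C10: sp3
C11: sp2 ✓
C12: sp2 ✓
2 carbons are sp2.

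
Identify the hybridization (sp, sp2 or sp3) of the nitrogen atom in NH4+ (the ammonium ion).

sp³

Four σ bonds, no lone pair → sp3, tetrahedral.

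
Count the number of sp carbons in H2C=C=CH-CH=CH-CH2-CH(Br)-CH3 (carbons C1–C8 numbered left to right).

1

C1: sp2
C2: sp ✓
C3: sp2
C4: sp2
C5: sp2
C6: sp3
C7: sp3
C8: sp3
C2 → 1 sp carbon.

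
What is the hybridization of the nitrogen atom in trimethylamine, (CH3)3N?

The nitrogen atom: 3 σ bonds and 1 lone pair; 4 regions of electron density → sp3.

sp3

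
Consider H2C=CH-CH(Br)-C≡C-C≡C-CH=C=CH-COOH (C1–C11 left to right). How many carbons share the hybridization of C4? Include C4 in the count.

5

C4 is sp (two π bonds).
C1: sp2
C2: sp2
C3: sp3
C4: sp ✓
C5: sp ✓
C6: sp ✓
C7: sp ✓
C8: sp2
C9: sp ✓
C10: sp2
C11: sp2
5 carbons are sp.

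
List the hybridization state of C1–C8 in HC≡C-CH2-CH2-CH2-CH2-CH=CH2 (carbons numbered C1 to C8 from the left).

C1 (2 σ bonds, plus two π bonds) has steric number 2: sp.
C2: 2 σ bonds, plus two π bonds — 2 electron domains, sp.
C3: 4 σ bonds — 4 electron domains, sp3.
C4: 4 σ bonds; 4 regions of electron density → sp3.
C5 (4 σ bonds) has steric number 4: sp3.
C6 has 4 σ bonds: steric number 4 → sp3.
C7 (3 σ bonds, plus one π bond) has steric number 3: sp2.
C8 carries 3 σ bonds, plus one π bond, giving a steric number of 3, so it is sp2.

C1 sp, C2 sp, C3 sp3, C4 sp3, C5 sp3, C6 sp3, C7 sp2, C8 sp2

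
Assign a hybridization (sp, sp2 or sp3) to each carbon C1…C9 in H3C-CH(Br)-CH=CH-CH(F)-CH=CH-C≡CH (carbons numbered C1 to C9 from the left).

C1 has 4 σ bonds: steric number 4 → sp3.
C2 carries 4 σ bonds, giving a steric number of 4, so it is sp3.
C3 carries 3 σ bonds, plus one π bond, giving a steric number of 3, so it is sp2.
C4 — 3 σ bonds, plus one π bond. Steric number 3, so sp2.
C5 — 4 σ bonds. Steric number 4, so sp3.
C6 is sp2: 3 σ bonds, plus one π bond, 3 electron-density regions.
C7 (3 σ bonds, plus one π bond) has steric number 3: sp2.
C8: 2 σ bonds, plus two π bonds — 2 electron domains, sp.
C9 has 2 σ bonds, plus two π bonds: steric number 2 → sp.

C1 sp3, C2 sp3, C3 sp2, C4 sp2, C5 sp3, C6 sp2, C7 sp2, C8 sp, C9 sp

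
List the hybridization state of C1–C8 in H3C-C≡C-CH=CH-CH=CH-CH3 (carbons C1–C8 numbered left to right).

C1 sp3, C2 sp, C3 sp, C4 sp2, C5 sp2, C6 sp2, C7 sp2, C8 sp3

C1 — 4 σ bonds. Steric number 4, so sp3.
C2 is sp: 2 σ bonds, plus two π bonds, 2 electron-density regions.
C3 has 2 σ bonds, plus two π bonds: steric number 2 → sp.
C4 is sp2: 3 σ bonds, plus one π bond, 3 electron-density regions.
C5: 3 σ bonds, plus one π bond; 3 regions of electron density → sp2.
C6 carries 3 σ bonds, plus one π bond, giving a steric number of 3, so it is sp2.
C7 is sp2: 3 σ bonds, plus one π bond, 3 electron-density regions.
C8 has 4 σ bonds: steric number 4 → sp3.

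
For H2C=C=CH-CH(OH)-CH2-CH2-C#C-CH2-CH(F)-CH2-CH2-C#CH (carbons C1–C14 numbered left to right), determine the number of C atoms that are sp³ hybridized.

C1: sp2
C2: sp
C3: sp2
C4: sp3 ✓
C5: sp3 ✓
C6: sp3 ✓
C7: sp
C8: sp
C9: sp3 ✓
C10: sp3 ✓
C11: sp3 ✓
C12: sp3 ✓
C13: sp
C14: sp
C4, C5, C6, C9, C10, C11, C12 → 7 sp3 carbons.

7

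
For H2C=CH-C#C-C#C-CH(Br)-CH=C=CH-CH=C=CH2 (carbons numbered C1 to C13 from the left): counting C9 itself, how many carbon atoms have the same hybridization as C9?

6

C9 is sp (two π bonds).
C1: sp2
C2: sp2
C3: sp ✓
C4: sp ✓
C5: sp ✓
C6: sp ✓
C7: sp3
C8: sp2
C9: sp ✓
C10: sp2
C11: sp2
C12: sp ✓
C13: sp2
6 carbons are sp.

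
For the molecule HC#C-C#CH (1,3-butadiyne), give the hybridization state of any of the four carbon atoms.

Every carbon is part of a C≡C triple bond: two σ regions → sp.

sp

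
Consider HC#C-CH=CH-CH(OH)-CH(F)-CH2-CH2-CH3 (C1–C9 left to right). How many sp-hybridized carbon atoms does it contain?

C1: sp ✓
C2: sp ✓
C3: sp2
C4: sp2
C5: sp3
C6: sp3
C7: sp3
C8: sp3
C9: sp3
C1, C2 → 2 sp carbons.

2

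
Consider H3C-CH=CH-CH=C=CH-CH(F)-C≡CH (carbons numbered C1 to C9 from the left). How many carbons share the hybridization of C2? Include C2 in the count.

4

C2 is sp2 (one π bond).
C1: sp3
C2: sp2 ✓
C3: sp2 ✓
C4: sp2 ✓
C5: sp
C6: sp2 ✓
C7: sp3
C8: sp
C9: sp
4 carbons are sp2.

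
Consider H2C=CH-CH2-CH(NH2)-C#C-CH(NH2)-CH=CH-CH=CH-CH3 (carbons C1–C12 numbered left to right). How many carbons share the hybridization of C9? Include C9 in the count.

6

C9 is sp2 (one π bond).
C1: sp2 ✓
C2: sp2 ✓
C3: sp3
C4: sp3
C5: sp
C6: sp
C7: sp3
C8: sp2 ✓
C9: sp2 ✓
C10: sp2 ✓
C11: sp2 ✓
C12: sp3
6 carbons are sp2.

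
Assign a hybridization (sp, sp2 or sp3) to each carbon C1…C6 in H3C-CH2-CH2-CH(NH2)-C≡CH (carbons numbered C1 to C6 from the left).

C1 — 4 σ bonds. Steric number 4, so sp3.
C2 — 4 σ bonds. Steric number 4, so sp3.
C3 (4 σ bonds) has steric number 4: sp3.
C4 is sp3: 4 σ bonds, 4 electron-density regions.
C5 — 2 σ bonds, plus two π bonds. Steric number 2, so sp.
C6 (2 σ bonds, plus two π bonds) has steric number 2: sp.

C1 sp3, C2 sp3, C3 sp3, C4 sp3, C5 sp, C6 sp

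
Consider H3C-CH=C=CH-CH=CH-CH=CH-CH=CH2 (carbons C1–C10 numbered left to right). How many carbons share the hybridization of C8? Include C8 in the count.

8

C8 is sp2 (one π bond).
C1: sp3
C2: sp2 ✓
C3: sp
C4: sp2 ✓
C5: sp2 ✓
C6: sp2 ✓
C7: sp2 ✓
C8: sp2 ✓
C9: sp2 ✓
C10: sp2 ✓
8 carbons are sp2.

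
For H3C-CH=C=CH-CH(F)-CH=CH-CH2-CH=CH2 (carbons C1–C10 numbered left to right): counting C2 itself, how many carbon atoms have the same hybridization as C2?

6

C2 is sp2 (one π bond).
C1: sp3
C2: sp2 ✓
C3: sp
C4: sp2 ✓
C5: sp3
C6: sp2 ✓
C7: sp2 ✓
C8: sp3
C9: sp2 ✓
C10: sp2 ✓
6 carbons are sp2.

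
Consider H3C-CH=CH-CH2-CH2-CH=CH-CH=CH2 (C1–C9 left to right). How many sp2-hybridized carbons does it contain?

6

C1: sp3
C2: sp2 ✓
C3: sp2 ✓
C4: sp3
C5: sp3
C6: sp2 ✓
C7: sp2 ✓
C8: sp2 ✓
C9: sp2 ✓
C2, C3, C6, C7, C8, C9 → 6 sp2 carbons.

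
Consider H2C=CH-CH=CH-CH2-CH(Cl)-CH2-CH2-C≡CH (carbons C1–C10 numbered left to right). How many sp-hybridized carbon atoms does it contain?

C1: sp2
C2: sp2
C3: sp2
C4: sp2
C5: sp3
C6: sp3
C7: sp3
C8: sp3
C9: sp ✓
C10: sp ✓
C9, C10 → 2 sp carbons.

2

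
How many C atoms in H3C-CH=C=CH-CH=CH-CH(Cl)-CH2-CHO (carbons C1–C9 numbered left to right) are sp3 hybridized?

3

C1: sp3 ✓
C2: sp2
C3: sp
C4: sp2
C5: sp2
C6: sp2
C7: sp3 ✓
C8: sp3 ✓
C9: sp2
C1, C7, C8 → 3 sp3 carbons.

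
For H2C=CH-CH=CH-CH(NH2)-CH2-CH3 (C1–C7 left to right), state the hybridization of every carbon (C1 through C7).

C1: 3 σ bonds, plus one π bond — 3 electron domains, sp2.
C2: 3 σ bonds, plus one π bond — 3 electron domains, sp2.
C3 (3 σ bonds, plus one π bond) has steric number 3: sp2.
C4: 3 σ bonds, plus one π bond; 3 regions of electron density → sp2.
C5 carries 4 σ bonds, giving a steric number of 4, so it is sp3.
C6: 4 σ bonds; 4 regions of electron density → sp3.
C7 has 4 σ bonds: steric number 4 → sp3.

C1 sp2, C2 sp2, C3 sp2, C4 sp2, C5 sp3, C6 sp3, C7 sp3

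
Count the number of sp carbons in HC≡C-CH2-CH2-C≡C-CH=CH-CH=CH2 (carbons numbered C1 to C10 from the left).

C1: sp ✓
C2: sp ✓
C3: sp3
C4: sp3
C5: sp ✓
C6: sp ✓
C7: sp2
C8: sp2
C9: sp2
C10: sp2
C1, C2, C5, C6 → 4 sp carbons.

4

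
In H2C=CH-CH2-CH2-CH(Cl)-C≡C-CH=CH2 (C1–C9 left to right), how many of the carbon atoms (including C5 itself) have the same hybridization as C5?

3

C5 is sp3 (only σ bonds).
C1: sp2
C2: sp2
C3: sp3 ✓
C4: sp3 ✓
C5: sp3 ✓
C6: sp
C7: sp
C8: sp2
C9: sp2
3 carbons are sp3.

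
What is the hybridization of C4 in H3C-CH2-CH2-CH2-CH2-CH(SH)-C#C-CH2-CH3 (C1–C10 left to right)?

sp3

C4 has 4 σ bonds: steric number 4 → sp3.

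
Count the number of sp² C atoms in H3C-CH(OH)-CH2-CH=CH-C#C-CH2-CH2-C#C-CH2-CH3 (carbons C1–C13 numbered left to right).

2

C1: sp3
C2: sp3
C3: sp3
C4: sp2 ✓
C5: sp2 ✓
C6: sp
C7: sp
C8: sp3
C9: sp3
C10: sp
C11: sp
C12: sp3
C13: sp3
C4, C5 → 2 sp2 carbons.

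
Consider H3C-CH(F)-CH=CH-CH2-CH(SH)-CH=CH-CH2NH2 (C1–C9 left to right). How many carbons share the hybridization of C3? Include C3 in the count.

4

C3 is sp2 (one π bond).
C1: sp3
C2: sp3
C3: sp2 ✓
C4: sp2 ✓
C5: sp3
C6: sp3
C7: sp2 ✓
C8: sp2 ✓
C9: sp3
4 carbons are sp2.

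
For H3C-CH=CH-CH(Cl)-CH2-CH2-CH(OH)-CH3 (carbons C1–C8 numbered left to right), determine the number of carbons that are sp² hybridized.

2

C1: sp3
C2: sp2 ✓
C3: sp2 ✓
C4: sp3
C5: sp3
C6: sp3
C7: sp3
C8: sp3
C2, C3 → 2 sp2 carbons.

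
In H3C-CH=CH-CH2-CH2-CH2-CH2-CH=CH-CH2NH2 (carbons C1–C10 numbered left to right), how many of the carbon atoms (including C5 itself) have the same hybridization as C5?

C5 is sp3 (only σ bonds).
C1: sp3 ✓
C2: sp2
C3: sp2
C4: sp3 ✓
C5: sp3 ✓
C6: sp3 ✓
C7: sp3 ✓
C8: sp2
C9: sp2
C10: sp3 ✓
6 carbons are sp3.

6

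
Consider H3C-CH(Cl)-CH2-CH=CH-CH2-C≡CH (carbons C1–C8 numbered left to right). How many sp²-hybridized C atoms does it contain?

2

C1: sp3
C2: sp3
C3: sp3
C4: sp2 ✓
C5: sp2 ✓
C6: sp3
C7: sp
C8: sp
C4, C5 → 2 sp2 carbons.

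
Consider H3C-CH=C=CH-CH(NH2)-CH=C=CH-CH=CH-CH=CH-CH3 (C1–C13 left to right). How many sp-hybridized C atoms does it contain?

C1: sp3
C2: sp2
C3: sp ✓
C4: sp2
C5: sp3
C6: sp2
C7: sp ✓
C8: sp2
C9: sp2
C10: sp2
C11: sp2
C12: sp2
C13: sp3
C3, C7 → 2 sp carbons.

2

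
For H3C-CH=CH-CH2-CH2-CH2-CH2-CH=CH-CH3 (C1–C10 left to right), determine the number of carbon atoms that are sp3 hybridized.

C1: sp3 ✓
C2: sp2
C3: sp2
C4: sp3 ✓
C5: sp3 ✓
C6: sp3 ✓
C7: sp3 ✓
C8: sp2
C9: sp2
C10: sp3 ✓
C1, C4, C5, C6, C7, C10 → 6 sp3 carbons.

6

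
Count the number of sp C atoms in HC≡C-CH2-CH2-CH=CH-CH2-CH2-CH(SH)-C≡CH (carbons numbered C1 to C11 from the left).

4

C1: sp ✓
C2: sp ✓
C3: sp3
C4: sp3
C5: sp2
C6: sp2
C7: sp3
C8: sp3
C9: sp3
C10: sp ✓
C11: sp ✓
C1, C2, C10, C11 → 4 sp carbons.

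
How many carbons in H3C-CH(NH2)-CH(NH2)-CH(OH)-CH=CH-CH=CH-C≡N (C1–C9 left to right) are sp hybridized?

1

C1: sp3
C2: sp3
C3: sp3
C4: sp3
C5: sp2
C6: sp2
C7: sp2
C8: sp2
C9: sp ✓
C9 → 1 sp carbon.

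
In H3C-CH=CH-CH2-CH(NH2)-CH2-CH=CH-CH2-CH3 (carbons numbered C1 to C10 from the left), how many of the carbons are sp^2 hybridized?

4

C1: sp3
C2: sp2 ✓
C3: sp2 ✓
C4: sp3
C5: sp3
C6: sp3
C7: sp2 ✓
C8: sp2 ✓
C9: sp3
C10: sp3
C2, C3, C7, C8 → 4 sp2 carbons.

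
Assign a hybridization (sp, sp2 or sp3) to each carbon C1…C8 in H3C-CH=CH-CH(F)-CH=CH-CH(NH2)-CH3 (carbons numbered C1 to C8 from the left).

C1 sp3, C2 sp2, C3 sp2, C4 sp3, C5 sp2, C6 sp2, C7 sp3, C8 sp3

C1 (4 σ bonds) has steric number 4: sp3.
C2: 3 σ bonds, plus one π bond; 3 regions of electron density → sp2.
C3 has 3 σ bonds, plus one π bond: steric number 3 → sp2.
C4 has 4 σ bonds: steric number 4 → sp3.
C5 carries 3 σ bonds, plus one π bond, giving a steric number of 3, so it is sp2.
C6: 3 σ bonds, plus one π bond; 3 regions of electron density → sp2.
C7: 4 σ bonds; 4 regions of electron density → sp3.
C8 (4 σ bonds) has steric number 4: sp3.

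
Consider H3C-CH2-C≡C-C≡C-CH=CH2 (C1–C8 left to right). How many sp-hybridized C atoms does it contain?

C1: sp3
C2: sp3
C3: sp ✓
C4: sp ✓
C5: sp ✓
C6: sp ✓
C7: sp2
C8: sp2
C3, C4, C5, C6 → 4 sp carbons.

4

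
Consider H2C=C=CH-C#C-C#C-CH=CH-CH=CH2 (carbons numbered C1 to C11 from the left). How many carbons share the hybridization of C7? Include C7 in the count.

5

C7 is sp (two π bonds).
C1: sp2
C2: sp ✓
C3: sp2
C4: sp ✓
C5: sp ✓
C6: sp ✓
C7: sp ✓
C8: sp2
C9: sp2
C10: sp2
C11: sp2
5 carbons are sp.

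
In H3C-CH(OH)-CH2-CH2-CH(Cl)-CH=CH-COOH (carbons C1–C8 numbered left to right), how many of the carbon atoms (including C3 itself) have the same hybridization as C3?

C3 is sp3 (only σ bonds).
C1: sp3 ✓
C2: sp3 ✓
C3: sp3 ✓
C4: sp3 ✓
C5: sp3 ✓
C6: sp2
C7: sp2
C8: sp2
5 carbons are sp3.

5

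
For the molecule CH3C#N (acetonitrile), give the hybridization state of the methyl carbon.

The methyl carbon (4 σ bonds) has steric number 4: sp3.

sp³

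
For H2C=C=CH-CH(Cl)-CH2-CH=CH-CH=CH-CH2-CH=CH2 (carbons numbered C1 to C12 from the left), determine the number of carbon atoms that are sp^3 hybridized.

3

C1: sp2
C2: sp
C3: sp2
C4: sp3 ✓
C5: sp3 ✓
C6: sp2
C7: sp2
C8: sp2
C9: sp2
C10: sp3 ✓
C11: sp2
C12: sp2
C4, C5, C10 → 3 sp3 carbons.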